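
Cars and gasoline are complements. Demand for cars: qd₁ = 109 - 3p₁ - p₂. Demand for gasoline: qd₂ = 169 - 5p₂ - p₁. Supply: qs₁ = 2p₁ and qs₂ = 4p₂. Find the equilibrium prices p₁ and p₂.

Market 1: 109 - 3p₁ - p₂ = 2p₁ → 5p₁ + p₂ = 109.
Market 2: 9p₂ + p₁ = 169.
Eliminating p₂: 9×(1) − 1×(2) gives 44p₁ = 812, so p₁ = 203/11.
Back-substitute into (2): p₂ = (169 − 1×203/11) / 9 = 184/11.

p₁ = 203/11, p₂ = 184/11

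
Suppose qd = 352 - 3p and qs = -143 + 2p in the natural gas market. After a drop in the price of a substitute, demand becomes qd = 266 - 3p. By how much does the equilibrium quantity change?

Original equilibrium: p* = 99, q* = 55.
New equilibrium: 266 - 3p = -143 + 2p, so 409 = 5p and p' = 81.8; q' = 266 − 3(81.8) = 20.6.
Change in quantity: 20.6 − 55 = -34.4.

Δq = -34.4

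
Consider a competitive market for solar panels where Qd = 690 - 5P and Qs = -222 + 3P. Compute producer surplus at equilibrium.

Equilibrium: 690 - 5P = -222 + 3P gives P* = 114, Q* = 120.
Supply starts at P = 74 (where Qs = 0).
PS = ½(114 − 74)(120) = 2400.

Producer surplus = 2400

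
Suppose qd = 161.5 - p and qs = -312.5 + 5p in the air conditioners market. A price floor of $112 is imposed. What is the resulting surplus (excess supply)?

Surplus = 198

Equilibrium price would be p* = 79, so the floor at 112 binds.
At p = 112: qd = 49.5, qs = 247.5.
Surplus = 247.5 − 49.5 = 198.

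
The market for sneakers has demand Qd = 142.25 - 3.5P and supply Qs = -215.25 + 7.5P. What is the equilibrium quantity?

Set Qd = Qs: 142.25 - 3.5P = -215.25 + 7.5P.
357.5 = 11P, so P* = 32.5.
Q* = 142.25 − 3.5(32.5) = 28.5.

Q* = 28.5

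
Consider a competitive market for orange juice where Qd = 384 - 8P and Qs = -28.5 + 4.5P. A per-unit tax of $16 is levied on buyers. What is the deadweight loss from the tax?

Pre-tax equilibrium: P* = 33, Q* = 120.
Tax on buyers shifts demand to Qd = 384 − 8(P + 16) = 256 - 8P.
256 - 8P = -28.5 + 4.5P gives seller price Ps = 22.76; buyers pay Pb = 22.76 + 16 = 38.76.
New quantity: Q = 384 − 8(38.76) = 73.92.
DWL = ½ × 16 × (120 − 73.92) = 368.64.

Deadweight loss = 368.64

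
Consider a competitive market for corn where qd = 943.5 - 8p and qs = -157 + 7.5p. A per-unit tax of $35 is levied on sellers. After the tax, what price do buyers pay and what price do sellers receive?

Pre-tax equilibrium: p* = 71, q* = 375.5.
Tax on sellers shifts supply to qs = -157 + 7.5(p − 35) = -419.5 + 7.5p.
943.5 - 8p = -419.5 + 7.5p gives buyer price pb = 2726/31; sellers receive ps = 2726/31 − 35 = 1641/31.
New quantity: q = 943.5 − 8(2726/31) = 14881/62.

Buyers pay 2726/31, sellers receive 1641/31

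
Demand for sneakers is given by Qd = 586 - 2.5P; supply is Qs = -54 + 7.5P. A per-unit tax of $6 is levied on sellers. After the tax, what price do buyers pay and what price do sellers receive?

Pre-tax equilibrium: P* = 64, Q* = 426.
Tax on sellers shifts supply to Qs = -54 + 7.5(P − 6) = -99 + 7.5P.
586 - 2.5P = -99 + 7.5P gives buyer price Pb = 68.5; sellers receive Ps = 68.5 − 6 = 62.5.
New quantity: Q = 586 − 2.5(68.5) = 414.75.

Buyers pay $68.5, sellers receive $62.5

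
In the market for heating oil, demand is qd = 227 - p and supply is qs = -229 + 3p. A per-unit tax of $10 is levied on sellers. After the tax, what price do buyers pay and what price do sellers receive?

Buyers pay $121.5, sellers receive $111.5

Pre-tax equilibrium: p* = 114, q* = 113.
Tax on sellers shifts supply to qs = -229 + 3(p − 10) = -259 + 3p.
227 - p = -259 + 3p gives buyer price pb = 121.5; sellers receive ps = 121.5 − 10 = 111.5.
New quantity: q = 227 − 1(121.5) = 105.5.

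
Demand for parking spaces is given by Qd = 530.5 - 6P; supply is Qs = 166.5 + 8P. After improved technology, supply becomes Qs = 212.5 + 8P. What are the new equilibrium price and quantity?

Original equilibrium: P* = 26, Q* = 374.5.
New equilibrium: 530.5 - 6P = 212.5 + 8P, so 318 = 14P and P' = 159/7; Q' = 530.5 − 6(159/7) = 5519/14.

P' = 159/7, Q' = 5519/14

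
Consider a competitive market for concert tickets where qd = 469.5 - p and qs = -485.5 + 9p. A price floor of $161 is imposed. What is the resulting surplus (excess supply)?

Equilibrium price would be p* = 95.5, so the floor at 161 binds.
At p = 161: qd = 308.5, qs = 963.5.
Surplus = 963.5 − 308.5 = 655.

Surplus = 655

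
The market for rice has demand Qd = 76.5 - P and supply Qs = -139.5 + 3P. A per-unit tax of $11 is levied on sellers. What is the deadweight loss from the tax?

Deadweight loss = 45.375

Pre-tax equilibrium: P* = 54, Q* = 22.5.
Tax on sellers shifts supply to Qs = -139.5 + 3(P − 11) = -172.5 + 3P.
76.5 - P = -172.5 + 3P gives buyer price Pb = 62.25; sellers receive Ps = 62.25 − 11 = 51.25.
New quantity: Q = 76.5 − 1(62.25) = 14.25.
DWL = ½ × 11 × (22.5 − 14.25) = 45.375.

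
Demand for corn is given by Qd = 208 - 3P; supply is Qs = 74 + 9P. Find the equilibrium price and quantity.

P* = 67/6, Q* = 174.5

Set Qd = Qs: 208 - 3P = 74 + 9P.
134 = 12P, so P* = 67/6.
Q* = 208 − 3(67/6) = 174.5.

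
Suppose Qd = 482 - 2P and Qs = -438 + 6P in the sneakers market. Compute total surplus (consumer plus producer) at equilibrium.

Equilibrium: 482 - 2P = -438 + 6P gives P* = 115, Q* = 252.
Demand choke price: P = 241; supply starts at P = 73.
CS = ½(241 − 115)(252) = 15876; PS = ½(115 − 73)(252) = 5292.

Total surplus = 21168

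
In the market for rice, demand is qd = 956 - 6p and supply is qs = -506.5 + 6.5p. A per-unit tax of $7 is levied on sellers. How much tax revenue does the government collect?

Tax revenue = 1625.12

Pre-tax equilibrium: p* = 117, q* = 254.
Tax on sellers shifts supply to qs = -506.5 + 6.5(p − 7) = -552 + 6.5p.
956 - 6p = -552 + 6.5p gives buyer price pb = 120.64; sellers receive ps = 120.64 − 7 = 113.64.
New quantity: q = 956 − 6(120.64) = 232.16.
Revenue = 7 × 232.16 = 1625.12.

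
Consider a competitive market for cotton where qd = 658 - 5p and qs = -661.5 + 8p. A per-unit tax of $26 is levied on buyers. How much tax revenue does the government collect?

Tax revenue = 1833

Pre-tax equilibrium: p* = 101.5, q* = 150.5.
Tax on buyers shifts demand to qd = 658 − 5(p + 26) = 528 - 5p.
528 - 5p = -661.5 + 8p gives seller price ps = 91.5; buyers pay pb = 91.5 + 26 = 117.5.
New quantity: q = 658 − 5(117.5) = 70.5.
Revenue = 26 × 70.5 = 1833.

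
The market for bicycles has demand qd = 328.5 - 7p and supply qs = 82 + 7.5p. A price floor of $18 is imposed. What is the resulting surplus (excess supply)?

Surplus = 14.5

Equilibrium price would be p* = 17, so the floor at 18 binds.
At p = 18: qd = 202.5, qs = 217.
Surplus = 217 − 202.5 = 14.5.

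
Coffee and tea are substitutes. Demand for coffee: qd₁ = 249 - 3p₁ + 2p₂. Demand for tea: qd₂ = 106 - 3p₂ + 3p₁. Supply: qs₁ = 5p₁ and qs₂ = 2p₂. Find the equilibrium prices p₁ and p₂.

Market 1: 249 - 3p₁ + 2p₂ = 5p₁ → 8p₁ - 2p₂ = 249.
Market 2: 5p₂ - 3p₁ = 106.
Eliminating p₂: 5×(1) + 2×(2) gives 34p₁ = 1457, so p₁ = 1457/34.
Back-substitute into (2): p₂ = (106 + 3×1457/34) / 5 = 1595/34.

p₁ = 1457/34, p₂ = 1595/34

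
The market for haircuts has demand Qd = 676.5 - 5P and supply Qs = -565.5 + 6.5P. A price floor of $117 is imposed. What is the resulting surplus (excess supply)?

Surplus = 103.5

Equilibrium price would be P* = 108, so the floor at 117 binds.
At P = 117: Qd = 91.5, Qs = 195.
Surplus = 195 − 91.5 = 103.5.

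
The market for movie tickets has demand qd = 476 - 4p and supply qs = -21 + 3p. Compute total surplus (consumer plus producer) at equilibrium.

Equilibrium: 476 - 4p = -21 + 3p gives p* = 71, q* = 192.
Demand choke price: p = 119; supply starts at p = 7.
CS = ½(119 − 71)(192) = 4608; PS = ½(71 − 7)(192) = 6144.

Total surplus = 10752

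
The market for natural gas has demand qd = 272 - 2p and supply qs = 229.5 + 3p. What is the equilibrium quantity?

Set qd = qs: 272 - 2p = 229.5 + 3p.
42.5 = 5p, so p* = 8.5.
q* = 272 − 2(8.5) = 255.

q* = 255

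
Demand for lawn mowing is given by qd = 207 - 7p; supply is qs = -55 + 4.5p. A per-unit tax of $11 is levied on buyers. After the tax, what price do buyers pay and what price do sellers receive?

Pre-tax equilibrium: p* = 524/23, q* = 1093/23.
Tax on buyers shifts demand to qd = 207 − 7(p + 11) = 130 - 7p.
130 - 7p = -55 + 4.5p gives seller price ps = 370/23; buyers pay pb = 370/23 + 11 = 623/23.
New quantity: q = 207 − 7(623/23) = 400/23.

Buyers pay 623/23, sellers receive 370/23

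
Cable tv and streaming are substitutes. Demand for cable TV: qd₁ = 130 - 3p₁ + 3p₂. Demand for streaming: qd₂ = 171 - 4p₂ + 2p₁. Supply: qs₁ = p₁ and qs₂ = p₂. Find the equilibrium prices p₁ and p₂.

Market 1: 130 - 3p₁ + 3p₂ = p₁ → 4p₁ - 3p₂ = 130.
Market 2: 5p₂ - 2p₁ = 171.
Eliminating p₂: 5×(1) + 3×(2) gives 14p₁ = 1163, so p₁ = 1163/14.
Back-substitute into (2): p₂ = (171 + 2×1163/14) / 5 = 472/7.

p₁ = 1163/14, p₂ = 472/7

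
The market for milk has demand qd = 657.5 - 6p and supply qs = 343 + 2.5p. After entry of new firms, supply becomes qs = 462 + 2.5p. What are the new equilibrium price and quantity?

p' = 23, q' = 519.5

Original equilibrium: p* = 37, q* = 435.5.
New equilibrium: 657.5 - 6p = 462 + 2.5p, so 195.5 = 8.5p and p' = 23; q' = 657.5 − 6(23) = 519.5.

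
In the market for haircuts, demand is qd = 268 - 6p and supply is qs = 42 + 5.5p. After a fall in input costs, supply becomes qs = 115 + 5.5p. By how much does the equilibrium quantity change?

Δq = 876/23

Original equilibrium: p* = 452/23, q* = 3452/23.
New equilibrium: 268 - 6p = 115 + 5.5p, so 153 = 11.5p and p' = 306/23; q' = 268 − 6(306/23) = 4328/23.
Change in quantity: 4328/23 − 3452/23 = 876/23.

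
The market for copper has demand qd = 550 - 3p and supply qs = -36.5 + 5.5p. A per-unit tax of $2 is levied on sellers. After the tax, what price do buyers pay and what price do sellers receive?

Pre-tax equilibrium: p* = 69, q* = 343.
Tax on sellers shifts supply to qs = -36.5 + 5.5(p − 2) = -47.5 + 5.5p.
550 - 3p = -47.5 + 5.5p gives buyer price pb = 1195/17; sellers receive ps = 1195/17 − 2 = 1161/17.
New quantity: q = 550 − 3(1195/17) = 5765/17.

Buyers pay 1195/17, sellers receive 1161/17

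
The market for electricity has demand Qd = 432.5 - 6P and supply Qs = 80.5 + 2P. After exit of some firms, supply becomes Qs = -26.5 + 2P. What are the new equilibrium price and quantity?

P' = 57.375, Q' = 88.25

Original equilibrium: P* = 44, Q* = 168.5.
New equilibrium: 432.5 - 6P = -26.5 + 2P, so 459 = 8P and P' = 57.375; Q' = 432.5 − 6(57.375) = 88.25.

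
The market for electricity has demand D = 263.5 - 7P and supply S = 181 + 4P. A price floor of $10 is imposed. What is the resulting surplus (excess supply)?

Surplus = 27.5

Equilibrium price would be P* = 7.5, so the floor at 10 binds.
At P = 10: D = 193.5, S = 221.
Surplus = 221 − 193.5 = 27.5.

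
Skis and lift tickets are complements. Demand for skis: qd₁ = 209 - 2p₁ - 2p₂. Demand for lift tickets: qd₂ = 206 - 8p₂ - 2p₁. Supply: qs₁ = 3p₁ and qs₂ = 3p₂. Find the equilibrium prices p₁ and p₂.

Market 1: 209 - 2p₁ - 2p₂ = 3p₁ → 5p₁ + 2p₂ = 209.
Market 2: 11p₂ + 2p₁ = 206.
Eliminating p₂: 11×(1) − 2×(2) gives 51p₁ = 1887, so p₁ = 37.
Back-substitute into (2): p₂ = (206 − 2×37) / 11 = 12.

p₁ = 37, p₂ = 12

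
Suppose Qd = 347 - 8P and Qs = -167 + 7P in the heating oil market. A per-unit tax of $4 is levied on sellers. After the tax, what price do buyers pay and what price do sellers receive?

Pre-tax equilibrium: P* = 514/15, Q* = 1093/15.
Tax on sellers shifts supply to Qs = -167 + 7(P − 4) = -195 + 7P.
347 - 8P = -195 + 7P gives buyer price Pb = 542/15; sellers receive Ps = 542/15 − 4 = 482/15.
New quantity: Q = 347 − 8(542/15) = 869/15.

Buyers pay 542/15, sellers receive 482/15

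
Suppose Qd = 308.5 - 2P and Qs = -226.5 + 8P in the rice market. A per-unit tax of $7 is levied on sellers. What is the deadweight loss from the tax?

Deadweight loss = 39.2

Pre-tax equilibrium: P* = 53.5, Q* = 201.5.
Tax on sellers shifts supply to Qs = -226.5 + 8(P − 7) = -282.5 + 8P.
308.5 - 2P = -282.5 + 8P gives buyer price Pb = 59.1; sellers receive Ps = 59.1 − 7 = 52.1.
New quantity: Q = 308.5 − 2(59.1) = 190.3.
DWL = ½ × 7 × (201.5 − 190.3) = 39.2.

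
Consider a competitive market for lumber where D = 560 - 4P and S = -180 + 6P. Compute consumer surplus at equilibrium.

Consumer surplus = 8712

Equilibrium: 560 - 4P = -180 + 6P gives P* = 74, Q* = 264.
Demand choke price (D = 0): P = 140.
CS = ½(140 − 74)(264) = 8712.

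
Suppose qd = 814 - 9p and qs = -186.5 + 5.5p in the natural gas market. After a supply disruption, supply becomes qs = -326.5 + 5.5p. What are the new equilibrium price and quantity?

Original equilibrium: p* = 69, q* = 193.
New equilibrium: 814 - 9p = -326.5 + 5.5p, so 1140.5 = 14.5p and p' = 2281/29; q' = 814 − 9(2281/29) = 3077/29.

p' = 2281/29, q' = 3077/29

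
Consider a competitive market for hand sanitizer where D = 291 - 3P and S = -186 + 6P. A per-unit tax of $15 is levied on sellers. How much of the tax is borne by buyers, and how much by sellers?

Pre-tax equilibrium: P* = 53, Q* = 132.
Tax on sellers shifts supply to S = -186 + 6(P − 15) = -276 + 6P.
291 - 3P = -276 + 6P gives buyer price Pb = 63; sellers receive Ps = 63 − 15 = 48.
New quantity: Q = 291 − 3(63) = 102.
Buyer burden = 63 − 53 = 10; seller burden = 53 − 48 = 5.

Buyers bear $10, sellers bear $5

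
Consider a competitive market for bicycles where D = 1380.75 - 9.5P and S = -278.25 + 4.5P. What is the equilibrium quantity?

Q* = 255

Set D = S: 1380.75 - 9.5P = -278.25 + 4.5P.
1659 = 14P, so P* = 118.5.
Q* = 1380.75 − 9.5(118.5) = 255.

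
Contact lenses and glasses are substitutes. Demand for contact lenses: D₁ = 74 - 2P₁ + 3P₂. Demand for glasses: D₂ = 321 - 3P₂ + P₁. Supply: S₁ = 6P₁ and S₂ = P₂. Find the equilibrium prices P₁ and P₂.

P₁ = 1259/29, P₂ = 2642/29

Market 1: 74 - 2P₁ + 3P₂ = 6P₁ → 8P₁ - 3P₂ = 74.
Market 2: 4P₂ - P₁ = 321.
Eliminating P₂: 4×(1) + 3×(2) gives 29P₁ = 1259, so P₁ = 1259/29.
Back-substitute into (2): P₂ = (321 + 1×1259/29) / 4 = 2642/29.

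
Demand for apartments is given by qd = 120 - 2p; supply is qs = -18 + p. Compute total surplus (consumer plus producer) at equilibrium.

Total surplus = 588

Equilibrium: 120 - 2p = -18 + p gives p* = 46, q* = 28.
Demand choke price: p = 60; supply starts at p = 18.
CS = ½(60 − 46)(28) = 196; PS = ½(46 − 18)(28) = 392.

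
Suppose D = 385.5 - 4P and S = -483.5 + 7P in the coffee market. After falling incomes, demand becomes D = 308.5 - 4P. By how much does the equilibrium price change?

ΔP = -7

Original equilibrium: P* = 79, Q* = 69.5.
New equilibrium: 308.5 - 4P = -483.5 + 7P, so 792 = 11P and P' = 72; Q' = 308.5 − 4(72) = 20.5.
Change in price: 72 − 79 = -7.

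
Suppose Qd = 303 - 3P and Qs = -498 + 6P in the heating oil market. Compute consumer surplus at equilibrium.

Equilibrium: 303 - 3P = -498 + 6P gives P* = 89, Q* = 36.
Demand choke price (Qd = 0): P = 101.
CS = ½(101 − 89)(36) = 216.

Consumer surplus = 216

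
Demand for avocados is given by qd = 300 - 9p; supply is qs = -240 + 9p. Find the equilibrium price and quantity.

Set qd = qs: 300 - 9p = -240 + 9p.
540 = 18p, so p* = 30.
q* = 300 − 9(30) = 30.

p* = 30, q* = 30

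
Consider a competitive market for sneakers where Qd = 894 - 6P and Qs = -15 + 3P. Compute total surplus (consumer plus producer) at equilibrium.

Total surplus = 20736

Equilibrium: 894 - 6P = -15 + 3P gives P* = 101, Q* = 288.
Demand choke price: P = 149; supply starts at P = 5.
CS = ½(149 − 101)(288) = 6912; PS = ½(101 − 5)(288) = 13824.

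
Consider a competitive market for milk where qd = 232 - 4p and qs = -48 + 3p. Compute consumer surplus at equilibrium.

Equilibrium: 232 - 4p = -48 + 3p gives p* = 40, q* = 72.
Demand choke price (qd = 0): p = 58.
CS = ½(58 − 40)(72) = 648.

Consumer surplus = 648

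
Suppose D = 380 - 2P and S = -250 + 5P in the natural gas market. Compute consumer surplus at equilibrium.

Equilibrium: 380 - 2P = -250 + 5P gives P* = 90, Q* = 200.
Demand choke price (D = 0): P = 190.
CS = ½(190 − 90)(200) = 10000.

Consumer surplus = 10000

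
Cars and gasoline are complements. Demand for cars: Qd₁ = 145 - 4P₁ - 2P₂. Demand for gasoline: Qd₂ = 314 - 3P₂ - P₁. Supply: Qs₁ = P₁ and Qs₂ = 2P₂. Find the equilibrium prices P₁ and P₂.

P₁ = 97/23, P₂ = 1425/23

Market 1: 145 - 4P₁ - 2P₂ = P₁ → 5P₁ + 2P₂ = 145.
Market 2: 5P₂ + P₁ = 314.
Eliminating P₂: 5×(1) − 2×(2) gives 23P₁ = 97, so P₁ = 97/23.
Back-substitute into (2): P₂ = (314 − 1×97/23) / 5 = 1425/23.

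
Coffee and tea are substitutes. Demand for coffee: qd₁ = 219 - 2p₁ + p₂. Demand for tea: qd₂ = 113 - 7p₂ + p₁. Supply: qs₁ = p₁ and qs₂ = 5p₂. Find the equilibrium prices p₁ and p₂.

Market 1: 219 - 2p₁ + p₂ = p₁ → 3p₁ - p₂ = 219.
Market 2: 12p₂ - p₁ = 113.
Eliminating p₂: 12×(1) + 1×(2) gives 35p₁ = 2741, so p₁ = 2741/35.
Back-substitute into (2): p₂ = (113 + 1×2741/35) / 12 = 558/35.

p₁ = 2741/35, p₂ = 558/35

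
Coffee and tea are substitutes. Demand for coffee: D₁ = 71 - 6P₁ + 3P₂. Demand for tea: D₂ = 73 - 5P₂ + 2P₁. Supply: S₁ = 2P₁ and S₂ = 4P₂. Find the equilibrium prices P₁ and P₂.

Market 1: 71 - 6P₁ + 3P₂ = 2P₁ → 8P₁ - 3P₂ = 71.
Market 2: 9P₂ - 2P₁ = 73.
Eliminating P₂: 9×(1) + 3×(2) gives 66P₁ = 858, so P₁ = 13.
Back-substitute into (2): P₂ = (73 + 2×13) / 9 = 11.

P₁ = 13, P₂ = 11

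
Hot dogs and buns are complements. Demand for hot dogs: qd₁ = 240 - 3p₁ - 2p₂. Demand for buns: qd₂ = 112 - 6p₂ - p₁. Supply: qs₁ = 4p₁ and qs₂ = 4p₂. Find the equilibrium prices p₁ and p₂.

Market 1: 240 - 3p₁ - 2p₂ = 4p₁ → 7p₁ + 2p₂ = 240.
Market 2: 10p₂ + p₁ = 112.
Eliminating p₂: 10×(1) − 2×(2) gives 68p₁ = 2176, so p₁ = 32.
Back-substitute into (2): p₂ = (112 − 1×32) / 10 = 8.

p₁ = 32, p₂ = 8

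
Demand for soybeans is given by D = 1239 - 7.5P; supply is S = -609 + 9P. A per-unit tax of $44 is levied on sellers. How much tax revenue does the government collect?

Tax revenue = 9636

Pre-tax equilibrium: P* = 112, Q* = 399.
Tax on sellers shifts supply to S = -609 + 9(P − 44) = -1005 + 9P.
1239 - 7.5P = -1005 + 9P gives buyer price Pb = 136; sellers receive Ps = 136 − 44 = 92.
New quantity: Q = 1239 − 7.5(136) = 219.
Revenue = 44 × 219 = 9636.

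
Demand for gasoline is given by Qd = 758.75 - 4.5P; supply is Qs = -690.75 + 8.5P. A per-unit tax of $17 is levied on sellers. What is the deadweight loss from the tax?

Pre-tax equilibrium: P* = 111.5, Q* = 257.
Tax on sellers shifts supply to Qs = -690.75 + 8.5(P − 17) = -835.25 + 8.5P.
758.75 - 4.5P = -835.25 + 8.5P gives buyer price Pb = 1594/13; sellers receive Ps = 1594/13 − 17 = 1373/13.
New quantity: Q = 758.75 − 4.5(1594/13) = 10763/52.
DWL = ½ × 17 × (257 − 10763/52) = 44217/104.

Deadweight loss = 44217/104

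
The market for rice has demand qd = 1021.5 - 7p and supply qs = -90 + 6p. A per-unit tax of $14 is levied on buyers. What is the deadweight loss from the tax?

Deadweight loss = 4116/13

Pre-tax equilibrium: p* = 85.5, q* = 423.
Tax on buyers shifts demand to qd = 1021.5 − 7(p + 14) = 923.5 - 7p.
923.5 - 7p = -90 + 6p gives seller price ps = 2027/26; buyers pay pb = 2027/26 + 14 = 2391/26.
New quantity: q = 1021.5 − 7(2391/26) = 4911/13.
DWL = ½ × 14 × (423 − 4911/13) = 4116/13.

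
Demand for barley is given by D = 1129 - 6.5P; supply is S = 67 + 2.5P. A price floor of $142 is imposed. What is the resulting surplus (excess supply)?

Equilibrium price would be P* = 118, so the floor at 142 binds.
At P = 142: D = 206, S = 422.
Surplus = 422 − 206 = 216.

Surplus = 216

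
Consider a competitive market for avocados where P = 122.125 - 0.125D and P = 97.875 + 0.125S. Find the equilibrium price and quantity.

Set the two price expressions equal: 122.125 - 0.125Q = 97.875 + 0.125Q.
24.25 = 0.25Q, so Q* = 97.
P* = 122.125 − (0.125)(97) = 110.

P* = 110, Q* = 97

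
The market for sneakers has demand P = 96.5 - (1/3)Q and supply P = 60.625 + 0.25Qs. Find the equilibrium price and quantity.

P* = 76, Q* = 61.5

Set the two price expressions equal: 96.5 - (1/3)Q = 60.625 + 0.25Q.
35.875 = (7/12)Q, so Q* = 61.5.
P* = 96.5 − (1/3)(61.5) = 76.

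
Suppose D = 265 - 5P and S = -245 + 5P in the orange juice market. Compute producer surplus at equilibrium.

Producer surplus = 10

Equilibrium: 265 - 5P = -245 + 5P gives P* = 51, Q* = 10.
Supply starts at P = 49 (where S = 0).
PS = ½(51 − 49)(10) = 10.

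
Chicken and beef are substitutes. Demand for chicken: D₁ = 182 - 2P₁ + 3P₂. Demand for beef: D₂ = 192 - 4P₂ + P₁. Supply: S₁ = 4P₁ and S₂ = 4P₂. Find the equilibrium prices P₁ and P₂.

P₁ = 2032/45, P₂ = 1334/45

Market 1: 182 - 2P₁ + 3P₂ = 4P₁ → 6P₁ - 3P₂ = 182.
Market 2: 8P₂ - P₁ = 192.
Eliminating P₂: 8×(1) + 3×(2) gives 45P₁ = 2032, so P₁ = 2032/45.
Back-substitute into (2): P₂ = (192 + 1×2032/45) / 8 = 1334/45.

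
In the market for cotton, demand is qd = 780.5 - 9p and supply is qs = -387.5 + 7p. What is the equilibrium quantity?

q* = 123.5

Set qd = qs: 780.5 - 9p = -387.5 + 7p.
1168 = 16p, so p* = 73.
q* = 780.5 − 9(73) = 123.5.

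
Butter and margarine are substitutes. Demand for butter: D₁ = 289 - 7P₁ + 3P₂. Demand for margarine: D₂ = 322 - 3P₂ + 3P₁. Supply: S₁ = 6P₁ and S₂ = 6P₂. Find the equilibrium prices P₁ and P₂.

P₁ = 1189/36, P₂ = 5053/108

Market 1: 289 - 7P₁ + 3P₂ = 6P₁ → 13P₁ - 3P₂ = 289.
Market 2: 9P₂ - 3P₁ = 322.
Eliminating P₂: 9×(1) + 3×(2) gives 108P₁ = 3567, so P₁ = 1189/36.
Back-substitute into (2): P₂ = (322 + 3×1189/36) / 9 = 5053/108.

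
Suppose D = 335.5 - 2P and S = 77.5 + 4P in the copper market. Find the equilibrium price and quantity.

Set D = S: 335.5 - 2P = 77.5 + 4P.
258 = 6P, so P* = 43.
Q* = 335.5 − 2(43) = 249.5.

P* = 43, Q* = 249.5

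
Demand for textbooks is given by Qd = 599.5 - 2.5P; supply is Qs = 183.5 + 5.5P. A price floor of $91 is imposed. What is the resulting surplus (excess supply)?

Equilibrium price would be P* = 52, so the floor at 91 binds.
At P = 91: Qd = 372, Qs = 684.
Surplus = 684 − 372 = 312.

Surplus = 312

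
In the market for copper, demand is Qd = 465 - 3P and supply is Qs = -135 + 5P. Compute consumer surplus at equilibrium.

Equilibrium: 465 - 3P = -135 + 5P gives P* = 75, Q* = 240.
Demand choke price (Qd = 0): P = 155.
CS = ½(155 − 75)(240) = 9600.

Consumer surplus = 9600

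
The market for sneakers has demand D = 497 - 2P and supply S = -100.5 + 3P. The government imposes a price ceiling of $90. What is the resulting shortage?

Shortage = 147.5

Equilibrium price would be P* = 119.5, so the ceiling at 90 binds.
At P = 90: D = 497 − 2(90) = 317, S = -100.5 + 3(90) = 169.5.
Shortage = 317 − 169.5 = 147.5.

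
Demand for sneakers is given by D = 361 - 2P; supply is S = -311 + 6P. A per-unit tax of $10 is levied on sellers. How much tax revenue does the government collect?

Tax revenue = 1780

Pre-tax equilibrium: P* = 84, Q* = 193.
Tax on sellers shifts supply to S = -311 + 6(P − 10) = -371 + 6P.
361 - 2P = -371 + 6P gives buyer price Pb = 91.5; sellers receive Ps = 91.5 − 10 = 81.5.
New quantity: Q = 361 − 2(91.5) = 178.
Revenue = 10 × 178 = 1780.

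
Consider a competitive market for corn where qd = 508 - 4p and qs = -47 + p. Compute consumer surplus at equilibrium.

Equilibrium: 508 - 4p = -47 + p gives p* = 111, q* = 64.
Demand choke price (qd = 0): p = 127.
CS = ½(127 − 111)(64) = 512.

Consumer surplus = 512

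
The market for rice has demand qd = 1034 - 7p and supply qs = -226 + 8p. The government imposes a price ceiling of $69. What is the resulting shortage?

Equilibrium price would be p* = 84, so the ceiling at 69 binds.
At p = 69: qd = 1034 − 7(69) = 551, qs = -226 + 8(69) = 326.
Shortage = 551 − 326 = 225.

Shortage = 225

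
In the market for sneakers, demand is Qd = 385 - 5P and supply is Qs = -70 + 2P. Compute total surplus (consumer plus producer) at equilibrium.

Total surplus = 1260

Equilibrium: 385 - 5P = -70 + 2P gives P* = 65, Q* = 60.
Demand choke price: P = 77; supply starts at P = 35.
CS = ½(77 − 65)(60) = 360; PS = ½(65 − 35)(60) = 900.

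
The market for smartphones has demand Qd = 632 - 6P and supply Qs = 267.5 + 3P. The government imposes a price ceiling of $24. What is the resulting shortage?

Shortage = 148.5

Equilibrium price would be P* = 40.5, so the ceiling at 24 binds.
At P = 24: Qd = 632 − 6(24) = 488, Qs = 267.5 + 3(24) = 339.5.
Shortage = 488 − 339.5 = 148.5.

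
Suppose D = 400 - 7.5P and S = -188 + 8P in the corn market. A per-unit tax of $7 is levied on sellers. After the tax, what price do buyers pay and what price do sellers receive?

Buyers pay 1288/31, sellers receive 1071/31

Pre-tax equilibrium: P* = 1176/31, Q* = 3580/31.
Tax on sellers shifts supply to S = -188 + 8(P − 7) = -244 + 8P.
400 - 7.5P = -244 + 8P gives buyer price Pb = 1288/31; sellers receive Ps = 1288/31 − 7 = 1071/31.
New quantity: Q = 400 − 7.5(1288/31) = 2740/31.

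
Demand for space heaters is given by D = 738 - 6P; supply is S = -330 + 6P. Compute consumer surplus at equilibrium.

Consumer surplus = 3468

Equilibrium: 738 - 6P = -330 + 6P gives P* = 89, Q* = 204.
Demand choke price (D = 0): P = 123.
CS = ½(123 − 89)(204) = 3468.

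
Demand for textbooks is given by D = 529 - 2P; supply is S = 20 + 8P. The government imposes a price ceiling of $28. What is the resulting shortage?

Equilibrium price would be P* = 50.9, so the ceiling at 28 binds.
At P = 28: D = 529 − 2(28) = 473, S = 20 + 8(28) = 244.
Shortage = 473 − 244 = 229.

Shortage = 229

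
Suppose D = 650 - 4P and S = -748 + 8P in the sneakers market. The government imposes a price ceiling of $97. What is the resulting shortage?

Equilibrium price would be P* = 116.5, so the ceiling at 97 binds.
At P = 97: D = 650 − 4(97) = 262, S = -748 + 8(97) = 28.
Shortage = 262 − 28 = 234.

Shortage = 234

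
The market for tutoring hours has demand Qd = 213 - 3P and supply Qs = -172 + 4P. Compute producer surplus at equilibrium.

Equilibrium: 213 - 3P = -172 + 4P gives P* = 55, Q* = 48.
Supply starts at P = 43 (where Qs = 0).
PS = ½(55 − 43)(48) = 288.

Producer surplus = 288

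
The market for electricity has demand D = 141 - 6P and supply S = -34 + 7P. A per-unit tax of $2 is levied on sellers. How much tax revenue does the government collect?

Tax revenue = 1398/13

Pre-tax equilibrium: P* = 175/13, Q* = 783/13.
Tax on sellers shifts supply to S = -34 + 7(P − 2) = -48 + 7P.
141 - 6P = -48 + 7P gives buyer price Pb = 189/13; sellers receive Ps = 189/13 − 2 = 163/13.
New quantity: Q = 141 − 6(189/13) = 699/13.
Revenue = 2 × 699/13 = 1398/13.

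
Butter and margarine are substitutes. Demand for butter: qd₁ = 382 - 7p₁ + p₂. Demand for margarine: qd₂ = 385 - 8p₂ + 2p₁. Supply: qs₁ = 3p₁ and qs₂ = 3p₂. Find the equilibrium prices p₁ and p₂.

Market 1: 382 - 7p₁ + p₂ = 3p₁ → 10p₁ - p₂ = 382.
Market 2: 11p₂ - 2p₁ = 385.
Eliminating p₂: 11×(1) + 1×(2) gives 108p₁ = 4587, so p₁ = 1529/36.
Back-substitute into (2): p₂ = (385 + 2×1529/36) / 11 = 769/18.

p₁ = 1529/36, p₂ = 769/18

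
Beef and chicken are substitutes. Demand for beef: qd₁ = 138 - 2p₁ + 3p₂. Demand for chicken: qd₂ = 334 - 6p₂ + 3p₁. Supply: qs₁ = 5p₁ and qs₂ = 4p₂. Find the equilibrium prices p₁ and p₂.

p₁ = 2382/61, p₂ = 2752/61

Market 1: 138 - 2p₁ + 3p₂ = 5p₁ → 7p₁ - 3p₂ = 138.
Market 2: 10p₂ - 3p₁ = 334.
Eliminating p₂: 10×(1) + 3×(2) gives 61p₁ = 2382, so p₁ = 2382/61.
Back-substitute into (2): p₂ = (334 + 3×2382/61) / 10 = 2752/61.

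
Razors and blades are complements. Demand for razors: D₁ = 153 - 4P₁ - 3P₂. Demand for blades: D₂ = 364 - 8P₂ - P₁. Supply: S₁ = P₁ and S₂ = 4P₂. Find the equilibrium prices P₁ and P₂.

P₁ = 248/19, P₂ = 1667/57

Market 1: 153 - 4P₁ - 3P₂ = P₁ → 5P₁ + 3P₂ = 153.
Market 2: 12P₂ + P₁ = 364.
Eliminating P₂: 12×(1) − 3×(2) gives 57P₁ = 744, so P₁ = 248/19.
Back-substitute into (2): P₂ = (364 − 1×248/19) / 12 = 1667/57.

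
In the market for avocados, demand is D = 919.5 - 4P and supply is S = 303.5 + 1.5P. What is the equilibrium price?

Set D = S: 919.5 - 4P = 303.5 + 1.5P.
616 = 5.5P, so P* = 112.
Q* = 919.5 − 4(112) = 471.5.

P* = 112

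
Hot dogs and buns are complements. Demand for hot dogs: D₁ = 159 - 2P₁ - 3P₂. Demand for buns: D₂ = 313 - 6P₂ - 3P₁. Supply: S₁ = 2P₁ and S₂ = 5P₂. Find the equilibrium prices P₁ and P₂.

P₁ = 162/7, P₂ = 155/7

Market 1: 159 - 2P₁ - 3P₂ = 2P₁ → 4P₁ + 3P₂ = 159.
Market 2: 11P₂ + 3P₁ = 313.
Eliminating P₂: 11×(1) − 3×(2) gives 35P₁ = 810, so P₁ = 162/7.
Back-substitute into (2): P₂ = (313 − 3×162/7) / 11 = 155/7.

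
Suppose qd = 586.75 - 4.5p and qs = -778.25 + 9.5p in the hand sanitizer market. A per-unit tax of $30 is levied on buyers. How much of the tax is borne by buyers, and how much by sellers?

Buyers bear 285/14, sellers bear 135/14

Pre-tax equilibrium: p* = 97.5, q* = 148.
Tax on buyers shifts demand to qd = 586.75 − 4.5(p + 30) = 451.75 - 4.5p.
451.75 - 4.5p = -778.25 + 9.5p gives seller price ps = 615/7; buyers pay pb = 615/7 + 30 = 825/7.
New quantity: q = 586.75 − 4.5(825/7) = 1579/28.
Buyer burden = 825/7 − 97.5 = 285/14; seller burden = 97.5 − 615/7 = 135/14.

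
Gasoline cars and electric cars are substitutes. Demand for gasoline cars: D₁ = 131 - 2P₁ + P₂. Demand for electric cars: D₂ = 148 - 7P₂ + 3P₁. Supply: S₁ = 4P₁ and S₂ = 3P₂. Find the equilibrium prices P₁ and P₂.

Market 1: 131 - 2P₁ + P₂ = 4P₁ → 6P₁ - P₂ = 131.
Market 2: 10P₂ - 3P₁ = 148.
Eliminating P₂: 10×(1) + 1×(2) gives 57P₁ = 1458, so P₁ = 486/19.
Back-substitute into (2): P₂ = (148 + 3×486/19) / 10 = 427/19.

P₁ = 486/19, P₂ = 427/19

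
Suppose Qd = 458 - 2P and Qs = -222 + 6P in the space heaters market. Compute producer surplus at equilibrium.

Equilibrium: 458 - 2P = -222 + 6P gives P* = 85, Q* = 288.
Supply starts at P = 37 (where Qs = 0).
PS = ½(85 − 37)(288) = 6912.

Producer surplus = 6912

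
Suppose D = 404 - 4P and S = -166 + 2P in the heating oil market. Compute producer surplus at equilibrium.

Equilibrium: 404 - 4P = -166 + 2P gives P* = 95, Q* = 24.
Supply starts at P = 83 (where S = 0).
PS = ½(95 − 83)(24) = 144.

Producer surplus = 144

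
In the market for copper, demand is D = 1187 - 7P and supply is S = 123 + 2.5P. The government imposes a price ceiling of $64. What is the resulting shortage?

Shortage = 456

Equilibrium price would be P* = 112, so the ceiling at 64 binds.
At P = 64: D = 1187 − 7(64) = 739, S = 123 + 2.5(64) = 283.
Shortage = 739 − 283 = 456.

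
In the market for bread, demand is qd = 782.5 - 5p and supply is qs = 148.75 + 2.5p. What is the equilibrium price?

Set qd = qs: 782.5 - 5p = 148.75 + 2.5p.
633.75 = 7.5p, so p* = 84.5.
q* = 782.5 − 5(84.5) = 360.

p* = 84.5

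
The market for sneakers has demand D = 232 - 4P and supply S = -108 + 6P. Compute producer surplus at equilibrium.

Producer surplus = 768

Equilibrium: 232 - 4P = -108 + 6P gives P* = 34, Q* = 96.
Supply starts at P = 18 (where S = 0).
PS = ½(34 − 18)(96) = 768.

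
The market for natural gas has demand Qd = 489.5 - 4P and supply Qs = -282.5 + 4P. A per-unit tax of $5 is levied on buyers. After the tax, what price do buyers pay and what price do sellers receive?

Pre-tax equilibrium: P* = 96.5, Q* = 103.5.
Tax on buyers shifts demand to Qd = 489.5 − 4(P + 5) = 469.5 - 4P.
469.5 - 4P = -282.5 + 4P gives seller price Ps = 94; buyers pay Pb = 94 + 5 = 99.
New quantity: Q = 489.5 − 4(99) = 93.5.

Buyers pay $99, sellers receive $94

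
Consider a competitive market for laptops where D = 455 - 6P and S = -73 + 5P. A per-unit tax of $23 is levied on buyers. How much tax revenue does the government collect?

Tax revenue = 26381/11

Pre-tax equilibrium: P* = 48, Q* = 167.
Tax on buyers shifts demand to D = 455 − 6(P + 23) = 317 - 6P.
317 - 6P = -73 + 5P gives seller price Ps = 390/11; buyers pay Pb = 390/11 + 23 = 643/11.
New quantity: Q = 455 − 6(643/11) = 1147/11.
Revenue = 23 × 1147/11 = 26381/11.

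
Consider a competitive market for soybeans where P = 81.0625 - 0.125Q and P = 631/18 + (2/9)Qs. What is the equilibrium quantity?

Q* = 132.5

Set the two price expressions equal: 81.0625 - 0.125Q = 631/18 + (2/9)Q.
6625/144 = (25/72)Q, so Q* = 132.5.
P* = 81.0625 − (0.125)(132.5) = 64.5.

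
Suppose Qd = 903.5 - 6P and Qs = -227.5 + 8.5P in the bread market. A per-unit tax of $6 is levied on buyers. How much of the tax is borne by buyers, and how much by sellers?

Buyers bear 102/29, sellers bear 72/29

Pre-tax equilibrium: P* = 78, Q* = 435.5.
Tax on buyers shifts demand to Qd = 903.5 − 6(P + 6) = 867.5 - 6P.
867.5 - 6P = -227.5 + 8.5P gives seller price Ps = 2190/29; buyers pay Pb = 2190/29 + 6 = 2364/29.
New quantity: Q = 903.5 − 6(2364/29) = 24035/58.
Buyer burden = 2364/29 − 78 = 102/29; seller burden = 78 − 2190/29 = 72/29.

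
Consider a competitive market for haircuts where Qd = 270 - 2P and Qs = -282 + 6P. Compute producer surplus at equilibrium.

Producer surplus = 1452

Equilibrium: 270 - 2P = -282 + 6P gives P* = 69, Q* = 132.
Supply starts at P = 47 (where Qs = 0).
PS = ½(69 − 47)(132) = 1452.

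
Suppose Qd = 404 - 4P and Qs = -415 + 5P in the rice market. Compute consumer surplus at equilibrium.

Consumer surplus = 200

Equilibrium: 404 - 4P = -415 + 5P gives P* = 91, Q* = 40.
Demand choke price (Qd = 0): P = 101.
CS = ½(101 − 91)(40) = 200.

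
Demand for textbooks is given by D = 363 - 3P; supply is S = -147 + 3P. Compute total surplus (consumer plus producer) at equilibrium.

Equilibrium: 363 - 3P = -147 + 3P gives P* = 85, Q* = 108.
Demand choke price: P = 121; supply starts at P = 49.
CS = ½(121 − 85)(108) = 1944; PS = ½(85 − 49)(108) = 1944.

Total surplus = 3888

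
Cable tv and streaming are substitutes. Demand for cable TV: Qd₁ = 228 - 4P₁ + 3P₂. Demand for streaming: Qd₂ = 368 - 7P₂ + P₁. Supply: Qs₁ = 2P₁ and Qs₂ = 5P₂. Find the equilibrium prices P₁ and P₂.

P₁ = 1280/23, P₂ = 812/23

Market 1: 228 - 4P₁ + 3P₂ = 2P₁ → 6P₁ - 3P₂ = 228.
Market 2: 12P₂ - P₁ = 368.
Eliminating P₂: 12×(1) + 3×(2) gives 69P₁ = 3840, so P₁ = 1280/23.
Back-substitute into (2): P₂ = (368 + 1×1280/23) / 12 = 812/23.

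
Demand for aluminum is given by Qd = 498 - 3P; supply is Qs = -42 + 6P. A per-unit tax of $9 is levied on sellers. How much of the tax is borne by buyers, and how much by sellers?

Pre-tax equilibrium: P* = 60, Q* = 318.
Tax on sellers shifts supply to Qs = -42 + 6(P − 9) = -96 + 6P.
498 - 3P = -96 + 6P gives buyer price Pb = 66; sellers receive Ps = 66 − 9 = 57.
New quantity: Q = 498 − 3(66) = 300.
Buyer burden = 66 − 60 = 6; seller burden = 60 − 57 = 3.

Buyers bear $6, sellers bear $3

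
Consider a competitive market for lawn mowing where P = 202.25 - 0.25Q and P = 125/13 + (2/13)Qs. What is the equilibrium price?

Set the two price expressions equal: 202.25 - 0.25Q = 125/13 + (2/13)Q.
10017/52 = (21/52)Q, so Q* = 477.
P* = 202.25 − (0.25)(477) = 83.

P* = 83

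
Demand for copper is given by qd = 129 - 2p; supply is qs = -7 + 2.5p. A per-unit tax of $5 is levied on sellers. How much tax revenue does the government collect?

Tax revenue = 315

Pre-tax equilibrium: p* = 272/9, q* = 617/9.
Tax on sellers shifts supply to qs = -7 + 2.5(p − 5) = -19.5 + 2.5p.
129 - 2p = -19.5 + 2.5p gives buyer price pb = 33; sellers receive ps = 33 − 5 = 28.
New quantity: q = 129 − 2(33) = 63.
Revenue = 5 × 63 = 315.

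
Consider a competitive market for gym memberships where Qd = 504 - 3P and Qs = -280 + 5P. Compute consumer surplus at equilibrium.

Equilibrium: 504 - 3P = -280 + 5P gives P* = 98, Q* = 210.
Demand choke price (Qd = 0): P = 168.
CS = ½(168 − 98)(210) = 7350.

Consumer surplus = 7350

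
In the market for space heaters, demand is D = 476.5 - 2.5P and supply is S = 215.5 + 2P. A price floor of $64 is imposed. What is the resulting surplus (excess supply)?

Surplus = 27

Equilibrium price would be P* = 58, so the floor at 64 binds.
At P = 64: D = 316.5, S = 343.5.
Surplus = 343.5 − 316.5 = 27.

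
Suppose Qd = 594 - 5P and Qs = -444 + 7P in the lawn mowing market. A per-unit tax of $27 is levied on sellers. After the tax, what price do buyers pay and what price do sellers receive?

Pre-tax equilibrium: P* = 86.5, Q* = 161.5.
Tax on sellers shifts supply to Qs = -444 + 7(P − 27) = -633 + 7P.
594 - 5P = -633 + 7P gives buyer price Pb = 102.25; sellers receive Ps = 102.25 − 27 = 75.25.
New quantity: Q = 594 − 5(102.25) = 82.75.

Buyers pay $102.25, sellers receive $75.25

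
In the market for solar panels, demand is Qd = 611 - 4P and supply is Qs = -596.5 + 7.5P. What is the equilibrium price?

P* = 105

Set Qd = Qs: 611 - 4P = -596.5 + 7.5P.
1207.5 = 11.5P, so P* = 105.
Q* = 611 − 4(105) = 191.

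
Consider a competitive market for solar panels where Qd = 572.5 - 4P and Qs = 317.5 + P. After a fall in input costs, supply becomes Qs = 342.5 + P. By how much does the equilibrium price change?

Original equilibrium: P* = 51, Q* = 368.5.
New equilibrium: 572.5 - 4P = 342.5 + P, so 230 = 5P and P' = 46; Q' = 572.5 − 4(46) = 388.5.
Change in price: 46 − 51 = -5.

ΔP = -5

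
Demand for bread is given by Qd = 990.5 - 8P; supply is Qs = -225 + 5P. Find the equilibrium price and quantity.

P* = 93.5, Q* = 242.5

Set Qd = Qs: 990.5 - 8P = -225 + 5P.
1215.5 = 13P, so P* = 93.5.
Q* = 990.5 − 8(93.5) = 242.5.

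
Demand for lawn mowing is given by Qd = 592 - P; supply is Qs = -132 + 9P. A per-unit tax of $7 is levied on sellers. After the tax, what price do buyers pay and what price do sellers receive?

Pre-tax equilibrium: P* = 72.4, Q* = 519.6.
Tax on sellers shifts supply to Qs = -132 + 9(P − 7) = -195 + 9P.
592 - P = -195 + 9P gives buyer price Pb = 78.7; sellers receive Ps = 78.7 − 7 = 71.7.
New quantity: Q = 592 − 1(78.7) = 513.3.

Buyers pay $78.7, sellers receive $71.7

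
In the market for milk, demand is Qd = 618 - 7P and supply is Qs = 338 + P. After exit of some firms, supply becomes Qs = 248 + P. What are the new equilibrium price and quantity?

Original equilibrium: P* = 35, Q* = 373.
New equilibrium: 618 - 7P = 248 + P, so 370 = 8P and P' = 46.25; Q' = 618 − 7(46.25) = 294.25.

P' = 46.25, Q' = 294.25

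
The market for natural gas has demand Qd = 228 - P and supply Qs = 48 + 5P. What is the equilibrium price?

P* = 30

Set Qd = Qs: 228 - P = 48 + 5P.
180 = 6P, so P* = 30.
Q* = 228 − 1(30) = 198.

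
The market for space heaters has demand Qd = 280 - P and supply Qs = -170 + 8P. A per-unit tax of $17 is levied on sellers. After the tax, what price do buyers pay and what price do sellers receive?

Buyers pay 586/9, sellers receive 433/9

Pre-tax equilibrium: P* = 50, Q* = 230.
Tax on sellers shifts supply to Qs = -170 + 8(P − 17) = -306 + 8P.
280 - P = -306 + 8P gives buyer price Pb = 586/9; sellers receive Ps = 586/9 − 17 = 433/9.
New quantity: Q = 280 − 1(586/9) = 1934/9.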